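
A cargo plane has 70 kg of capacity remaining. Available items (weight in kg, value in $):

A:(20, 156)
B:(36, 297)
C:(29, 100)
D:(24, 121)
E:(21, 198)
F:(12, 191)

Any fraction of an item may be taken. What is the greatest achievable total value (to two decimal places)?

Greedy by value/weight ratio, highest first.
Ratios (sorted): F 15.92, E 9.43, B 8.25, A 7.80, D 5.04, C 3.45
take F (12 @ 191); take E (21 @ 198); take B (36 @ 297); take 1/20 of A → 7.80. Capacity used 70/70.
Total value = 693.80

693.80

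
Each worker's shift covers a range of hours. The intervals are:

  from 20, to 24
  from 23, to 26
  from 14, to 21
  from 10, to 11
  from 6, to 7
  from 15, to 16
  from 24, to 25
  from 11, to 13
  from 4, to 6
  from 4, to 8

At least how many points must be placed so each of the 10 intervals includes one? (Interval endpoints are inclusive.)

4

By right end: [4,6]  [6,7]  [4,8]  [10,11]  [11,13]  [15,16]  [14,21]  [20,24]  [24,25]  [23,26]
[4,6] uncovered → point at 6; [10,11] uncovered → point at 11; [15,16] uncovered → point at 16; [20,24] uncovered → point at 24.
Points: 6, 11, 16, 24 (4 total).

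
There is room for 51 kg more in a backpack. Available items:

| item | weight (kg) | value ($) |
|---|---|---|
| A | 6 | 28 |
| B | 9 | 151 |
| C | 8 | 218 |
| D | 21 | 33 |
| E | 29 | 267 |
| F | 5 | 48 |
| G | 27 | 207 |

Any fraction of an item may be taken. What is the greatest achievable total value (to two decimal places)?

684.00

Sort by value per unit weight and fill in that order.
Ratios (sorted): C 27.25, B 16.78, F 9.60, E 9.21, G 7.67, A 4.67, D 1.57
take C (8 @ 218); take B (9 @ 151); take F (5 @ 48); take E (29 @ 267). Capacity used 51/51.
Total value = 684.00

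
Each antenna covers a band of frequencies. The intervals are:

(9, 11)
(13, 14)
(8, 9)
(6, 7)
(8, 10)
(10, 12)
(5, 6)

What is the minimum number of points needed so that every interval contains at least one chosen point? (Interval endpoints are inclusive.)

4

By right end: [5,6]  [6,7]  [8,9]  [8,10]  [9,11]  [10,12]  [13,14]
[5,6] uncovered → point at 6; [8,9] uncovered → point at 9; [10,12] uncovered → point at 12; [13,14] uncovered → point at 14.
Points: 6, 9, 12, 14 (4 total).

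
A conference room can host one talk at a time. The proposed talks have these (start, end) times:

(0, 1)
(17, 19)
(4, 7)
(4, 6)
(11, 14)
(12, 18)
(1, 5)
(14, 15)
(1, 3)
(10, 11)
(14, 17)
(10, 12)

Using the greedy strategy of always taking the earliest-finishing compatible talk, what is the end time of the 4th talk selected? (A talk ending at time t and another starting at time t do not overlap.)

By end time: (0,1), (1,3), (1,5), (4,6), (4,7), (10,11), (10,12), (11,14), (14,15), (14,17), (12,18), (17,19).
Pick (0,1); next start ≥ 1 → (1,3); next start ≥ 3 → (4,6); next start ≥ 6 → (10,11); next start ≥ 11 → (11,14); next start ≥ 14 → (14,15); next start ≥ 15 → (17,19).
Selected: (0,1) (1,3) (4,6) (10,11) (11,14) (14,15) (17,19)

11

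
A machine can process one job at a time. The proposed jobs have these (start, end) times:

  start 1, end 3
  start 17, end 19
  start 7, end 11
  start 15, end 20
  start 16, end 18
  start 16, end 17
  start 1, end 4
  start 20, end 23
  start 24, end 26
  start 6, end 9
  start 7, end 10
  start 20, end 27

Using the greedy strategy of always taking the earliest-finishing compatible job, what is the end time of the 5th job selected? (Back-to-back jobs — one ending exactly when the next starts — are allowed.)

23

By end time: (1,3), (1,4), (6,9), (7,10), (7,11), (16,17), (16,18), (17,19), (15,20), (20,23), (24,26), (20,27).
Pick (1,3); next start ≥ 3 → (6,9); next start ≥ 9 → (16,17); next start ≥ 17 → (17,19); next start ≥ 19 → (20,23); next start ≥ 23 → (24,26).
Selected: (1,3) (6,9) (16,17) (17,19) (20,23) (24,26)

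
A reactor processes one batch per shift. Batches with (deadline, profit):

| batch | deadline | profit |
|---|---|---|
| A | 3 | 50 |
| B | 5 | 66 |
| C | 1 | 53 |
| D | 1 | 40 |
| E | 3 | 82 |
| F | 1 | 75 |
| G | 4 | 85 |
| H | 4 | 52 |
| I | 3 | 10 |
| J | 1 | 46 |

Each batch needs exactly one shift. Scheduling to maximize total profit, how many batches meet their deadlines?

5

Sort by profit descending; place each in the latest free slot ≤ its deadline.
By profit: G(d4,85), E(d3,82), F(d1,75), B(d5,66), C(d1,53), H(d4,52), A(d3,50), J(d1,46), D(d1,40), I(d3,10)
G→slot 4; E→slot 3; F→slot 1; B→slot 5; C skipped; H→slot 2; A skipped; J skipped; D skipped; I skipped.
5 of 10 scheduled.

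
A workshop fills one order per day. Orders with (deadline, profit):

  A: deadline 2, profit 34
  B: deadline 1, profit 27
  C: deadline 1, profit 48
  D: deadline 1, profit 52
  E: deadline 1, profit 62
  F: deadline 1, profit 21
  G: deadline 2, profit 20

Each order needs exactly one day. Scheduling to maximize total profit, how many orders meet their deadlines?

Profit order: E=62 D=52 C=48 A=34 B=27 F=21 G=20
Assign: E→slot 1, D skipped, C skipped, A→slot 2, B skipped, F skipped, G skipped.
Slots: [1:E] [2:A]
2 of 7 scheduled.

2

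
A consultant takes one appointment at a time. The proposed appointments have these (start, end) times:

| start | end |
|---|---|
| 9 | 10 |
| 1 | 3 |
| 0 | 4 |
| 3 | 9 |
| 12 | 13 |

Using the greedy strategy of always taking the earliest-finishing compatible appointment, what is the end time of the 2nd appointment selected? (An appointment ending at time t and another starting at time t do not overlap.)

9

Sort by end time and greedily take each interval whose start is ≥ the last chosen end.
Sorted by end: (1,3)  (0,4)  (3,9)  (9,10)  (12,13)
take (1,3); take (3,9); take (9,10); take (12,13).
Selected: (1,3) (3,9) (9,10) (12,13)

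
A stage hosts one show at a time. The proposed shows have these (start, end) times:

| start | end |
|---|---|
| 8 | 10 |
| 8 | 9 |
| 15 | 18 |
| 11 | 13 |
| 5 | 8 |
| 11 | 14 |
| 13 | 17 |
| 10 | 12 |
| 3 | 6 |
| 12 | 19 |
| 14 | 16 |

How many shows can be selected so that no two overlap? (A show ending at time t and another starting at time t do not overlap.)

4

Order by finish time; keep every interval that doesn't clash with the previous kept one.
Sorted by end: (3,6)  (5,8)  (8,9)  (8,10)  (10,12)  (11,13)  (11,14)  (14,16)  (13,17)  (15,18)  (12,19)
take (3,6); skip (5,8); take (8,9); take (10,12); take (14,16); skip (12,19).
Selected 4 shows.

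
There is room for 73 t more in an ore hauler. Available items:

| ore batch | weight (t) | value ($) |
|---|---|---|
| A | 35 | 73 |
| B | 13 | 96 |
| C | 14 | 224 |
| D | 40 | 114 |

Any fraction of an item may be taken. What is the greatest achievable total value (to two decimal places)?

Sort by value per unit weight and fill in that order.
Order: C (224/14=16.00) > B (96/13=7.38) > D (114/40=2.85) > A (73/35=2.09)
Fill: take C (14 @ 224) → take B (13 @ 96) → take D (40 @ 114) → take 6/35 of A → 12.51; 73/73 used.
Total value = 446.51

446.51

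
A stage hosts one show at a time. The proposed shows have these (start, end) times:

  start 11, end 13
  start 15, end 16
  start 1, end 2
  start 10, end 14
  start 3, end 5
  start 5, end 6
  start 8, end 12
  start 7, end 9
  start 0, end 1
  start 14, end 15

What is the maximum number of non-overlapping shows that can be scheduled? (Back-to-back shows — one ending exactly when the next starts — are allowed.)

Order by finish time; keep every interval that doesn't clash with the previous kept one.
Sorted by end: (0,1)  (1,2)  (3,5)  (5,6)  (7,9)  (8,12)  (11,13)  (10,14)  (14,15)  (15,16)
take (0,1); take (1,2); take (3,5); take (5,6); take (7,9); take (11,13); take (14,15); take (15,16).
Selected 8 shows.

8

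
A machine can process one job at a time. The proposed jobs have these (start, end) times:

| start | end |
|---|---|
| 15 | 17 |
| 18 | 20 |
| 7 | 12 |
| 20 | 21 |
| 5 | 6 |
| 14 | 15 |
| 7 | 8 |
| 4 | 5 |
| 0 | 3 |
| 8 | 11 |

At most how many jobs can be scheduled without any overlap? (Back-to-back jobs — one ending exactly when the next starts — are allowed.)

9

By end time: (0,3), (4,5), (5,6), (7,8), (8,11), (7,12), (14,15), (15,17), (18,20), (20,21).
Pick (0,3); next start ≥ 3 → (4,5); next start ≥ 5 → (5,6); next start ≥ 6 → (7,8); next start ≥ 8 → (8,11); next start ≥ 11 → (14,15); next start ≥ 15 → (15,17); next start ≥ 17 → (18,20); next start ≥ 20 → (20,21).
Selected 9 jobs.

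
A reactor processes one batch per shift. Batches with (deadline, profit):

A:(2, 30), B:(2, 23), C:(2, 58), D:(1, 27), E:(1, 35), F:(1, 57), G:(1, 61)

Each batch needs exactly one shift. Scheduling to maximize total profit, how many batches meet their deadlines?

2

Profit order: G=61 C=58 F=57 E=35 A=30 D=27 B=23
Assign: G→slot 1, C→slot 2, F skipped, E skipped, A skipped, D skipped, B skipped.
Slots: [1:G] [2:C]
2 of 7 scheduled.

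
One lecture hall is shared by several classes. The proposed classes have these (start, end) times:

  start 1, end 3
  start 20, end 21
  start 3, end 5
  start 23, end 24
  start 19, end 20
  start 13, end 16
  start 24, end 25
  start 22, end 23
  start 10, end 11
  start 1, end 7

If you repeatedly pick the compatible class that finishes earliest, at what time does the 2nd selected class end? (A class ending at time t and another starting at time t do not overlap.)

Sorted by end: (1,3)  (3,5)  (1,7)  (10,11)  (13,16)  (19,20)  (20,21)  (22,23)  (23,24)  (24,25)
take (1,3); take (3,5); take (10,11); take (13,16); take (19,20); take (20,21); take (22,23); take (23,24); take (24,25).
Selected: (1,3) (3,5) (10,11) (13,16) (19,20) (20,21) (22,23) (23,24) (24,25)

5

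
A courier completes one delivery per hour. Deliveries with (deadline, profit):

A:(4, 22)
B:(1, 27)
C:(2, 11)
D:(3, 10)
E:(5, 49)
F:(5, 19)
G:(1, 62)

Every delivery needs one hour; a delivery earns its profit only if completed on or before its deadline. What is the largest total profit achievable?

163

Sort by profit descending; place each in the latest free slot ≤ its deadline.
Profit order: G=62 E=49 B=27 A=22 F=19 C=11 D=10
Assign: G→slot 1, E→slot 5, B skipped, A→slot 4, F→slot 3, C→slot 2, D skipped.
Slots: [1:G] [2:C] [3:F] [4:A] [5:E]
Profit = 62 + 11 + 19 + 22 + 49 = 163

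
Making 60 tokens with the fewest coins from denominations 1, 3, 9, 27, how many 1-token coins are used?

0

60 = 2×27 + 2×3
Count of 1: 0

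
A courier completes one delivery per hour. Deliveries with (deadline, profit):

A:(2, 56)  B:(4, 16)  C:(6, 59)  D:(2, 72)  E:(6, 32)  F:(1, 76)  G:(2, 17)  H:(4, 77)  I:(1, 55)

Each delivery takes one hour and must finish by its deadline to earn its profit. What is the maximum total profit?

332

By profit: H(d4,77), F(d1,76), D(d2,72), C(d6,59), A(d2,56), I(d1,55), E(d6,32), G(d2,17), B(d4,16)
H→slot 4; F→slot 1; D→slot 2; C→slot 6; A skipped; I skipped; E→slot 5; G skipped; B→slot 3.
Profit = 76 + 72 + 16 + 77 + 32 + 59 = 332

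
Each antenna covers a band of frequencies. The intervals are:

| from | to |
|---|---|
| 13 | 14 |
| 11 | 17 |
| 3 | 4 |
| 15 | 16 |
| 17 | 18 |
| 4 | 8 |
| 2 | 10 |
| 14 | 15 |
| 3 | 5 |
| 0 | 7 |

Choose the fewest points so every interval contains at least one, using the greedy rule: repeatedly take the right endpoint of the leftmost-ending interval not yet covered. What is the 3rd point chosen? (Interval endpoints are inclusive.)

Sort by right endpoint; whenever an interval is uncovered, place a point at its right end.
By right end: [3,4]  [3,5]  [0,7]  [4,8]  [2,10]  [13,14]  [14,15]  [15,16]  [11,17]  [17,18]
[3,4] uncovered → point at 4; [13,14] uncovered → point at 14; [15,16] uncovered → point at 16; [17,18] uncovered → point at 18.
Points: 4, 14, 16, 18 (4 total).

16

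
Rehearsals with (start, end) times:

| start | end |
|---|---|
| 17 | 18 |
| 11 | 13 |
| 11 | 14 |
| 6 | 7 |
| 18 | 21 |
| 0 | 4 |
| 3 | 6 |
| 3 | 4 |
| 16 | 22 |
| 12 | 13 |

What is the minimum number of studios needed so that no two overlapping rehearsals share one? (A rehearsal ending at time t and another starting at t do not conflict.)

The answer is the maximum number of intervals overlapping at any instant.
Events (time:±→running): 0:+→1 3:+→2 3:+→3 … peak 3.

3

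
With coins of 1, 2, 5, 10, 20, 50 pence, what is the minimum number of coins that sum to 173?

6

173 − 3×50→23 − 1×20→3 − 1×2→1 − 1×1→0
Total coins = 3 + 1 + 1 + 1 = 6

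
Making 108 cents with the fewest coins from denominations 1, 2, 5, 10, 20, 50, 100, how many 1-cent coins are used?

1

108 = 1×100 + 1×5 + 1×2 + 1×1
Count of 1: 1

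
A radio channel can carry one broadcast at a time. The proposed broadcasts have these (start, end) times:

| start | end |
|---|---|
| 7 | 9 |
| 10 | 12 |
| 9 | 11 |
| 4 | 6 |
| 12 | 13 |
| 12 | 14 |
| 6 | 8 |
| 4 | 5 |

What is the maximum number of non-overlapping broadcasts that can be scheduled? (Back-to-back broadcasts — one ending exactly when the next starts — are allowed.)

Sort by end time and greedily take each interval whose start is ≥ the last chosen end.
By end time: (4,5), (4,6), (6,8), (7,9), (9,11), (10,12), (12,13), (12,14).
Pick (4,5); next start ≥ 5 → (6,8); next start ≥ 8 → (9,11); next start ≥ 11 → (12,13).
Selected 4 broadcasts.

4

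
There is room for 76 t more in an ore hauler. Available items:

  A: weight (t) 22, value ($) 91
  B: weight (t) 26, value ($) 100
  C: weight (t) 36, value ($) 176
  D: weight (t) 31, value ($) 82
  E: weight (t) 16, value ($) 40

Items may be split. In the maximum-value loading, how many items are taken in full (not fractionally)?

2

Sort by value per unit weight and fill in that order.
Ratios (sorted): C 4.89, A 4.14, B 3.85, D 2.65, E 2.50
take C (36 @ 176); take A (22 @ 91); take 18/26 of B → 69.23. Capacity used 76/76.
2 item(s) taken whole; one partial (take 18/26 of B).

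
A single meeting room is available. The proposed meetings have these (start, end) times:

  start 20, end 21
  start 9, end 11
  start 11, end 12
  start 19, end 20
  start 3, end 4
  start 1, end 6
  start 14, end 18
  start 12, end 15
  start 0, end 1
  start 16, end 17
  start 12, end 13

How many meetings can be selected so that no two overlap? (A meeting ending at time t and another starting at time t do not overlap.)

8

Sorted by end: (0,1)  (3,4)  (1,6)  (9,11)  (11,12)  (12,13)  (12,15)  (16,17)  (14,18)  (19,20)  (20,21)
take (0,1); take (3,4); take (9,11); take (11,12); take (12,13); take (16,17); take (19,20); take (20,21).
Selected 8 meetings.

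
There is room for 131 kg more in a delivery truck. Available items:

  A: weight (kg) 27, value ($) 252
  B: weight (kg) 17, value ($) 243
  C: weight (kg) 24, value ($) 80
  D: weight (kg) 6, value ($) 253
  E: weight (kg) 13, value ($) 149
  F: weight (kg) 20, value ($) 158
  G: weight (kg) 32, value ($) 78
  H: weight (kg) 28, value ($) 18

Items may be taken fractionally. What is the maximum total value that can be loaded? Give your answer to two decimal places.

Greedy by value/weight ratio, highest first.
Order: D (253/6=42.17) > B (243/17=14.29) > E (149/13=11.46) > A (252/27=9.33) > F (158/20=7.90) > C (80/24=3.33) > G (78/32=2.44) > H (18/28=0.64)
Fill: take D (6 @ 253) → take B (17 @ 243) → take E (13 @ 149) → take A (27 @ 252) → take F (20 @ 158) → take C (24 @ 80) → take 24/32 of G → 58.50; 131/131 used.
Total value = 1193.50

1193.50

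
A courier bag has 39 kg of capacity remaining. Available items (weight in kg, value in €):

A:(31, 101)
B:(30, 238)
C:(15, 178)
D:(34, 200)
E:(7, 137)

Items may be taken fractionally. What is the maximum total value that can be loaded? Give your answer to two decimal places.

449.87

Sort by value per unit weight and fill in that order.
Order: E (137/7=19.57) > C (178/15=11.87) > B (238/30=7.93) > D (200/34=5.88) > A (101/31=3.26)
Fill: take E (7 @ 137) → take C (15 @ 178) → take 17/30 of B → 134.87; 39/39 used.
Total value = 449.87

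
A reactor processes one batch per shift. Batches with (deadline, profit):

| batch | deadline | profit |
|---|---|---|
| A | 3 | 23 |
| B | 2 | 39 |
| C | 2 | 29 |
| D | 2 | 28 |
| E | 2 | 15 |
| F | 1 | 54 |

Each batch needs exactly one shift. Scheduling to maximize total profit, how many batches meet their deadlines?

3

Take jobs in profit order; each goes to the latest open slot no later than its deadline.
By profit: F(d1,54), B(d2,39), C(d2,29), D(d2,28), A(d3,23), E(d2,15)
F→slot 1; B→slot 2; C skipped; D skipped; A→slot 3; E skipped.
3 of 6 scheduled.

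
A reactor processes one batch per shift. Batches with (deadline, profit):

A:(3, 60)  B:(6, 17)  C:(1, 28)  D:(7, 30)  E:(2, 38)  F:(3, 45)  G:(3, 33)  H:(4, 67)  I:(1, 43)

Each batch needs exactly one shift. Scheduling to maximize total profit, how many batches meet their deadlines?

6

Profit order: H=67 A=60 F=45 I=43 E=38 G=33 D=30 C=28 B=17
Assign: H→slot 4, A→slot 3, F→slot 2, I→slot 1, E skipped, G skipped, D→slot 7, C skipped, B→slot 6.
Slots: [1:I] [2:F] [3:A] [4:H] [6:B] [7:D]
6 of 9 scheduled.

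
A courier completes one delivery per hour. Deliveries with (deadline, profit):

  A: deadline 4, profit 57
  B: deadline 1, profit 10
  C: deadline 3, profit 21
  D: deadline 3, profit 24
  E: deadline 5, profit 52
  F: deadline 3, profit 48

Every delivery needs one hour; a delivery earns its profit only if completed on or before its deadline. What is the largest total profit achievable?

Sort by profit descending; place each in the latest free slot ≤ its deadline.
Profit order: A=57 E=52 F=48 D=24 C=21 B=10
Assign: A→slot 4, E→slot 5, F→slot 3, D→slot 2, C→slot 1, B skipped.
Slots: [1:C] [2:D] [3:F] [4:A] [5:E]
Profit = 21 + 24 + 48 + 57 + 52 = 202

202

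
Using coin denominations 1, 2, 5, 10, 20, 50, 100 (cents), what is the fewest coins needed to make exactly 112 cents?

3

Greedy: take as many of the largest coin as possible, then repeat with the remainder.
112 − 1×100→12 − 1×10→2 − 1×2→0
Total coins = 1 + 1 + 1 = 3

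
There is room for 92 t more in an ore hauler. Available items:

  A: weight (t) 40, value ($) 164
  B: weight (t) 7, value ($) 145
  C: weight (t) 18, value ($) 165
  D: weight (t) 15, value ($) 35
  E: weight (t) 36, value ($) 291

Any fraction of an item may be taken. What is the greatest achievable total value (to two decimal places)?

Order: B (145/7=20.71) > C (165/18=9.17) > E (291/36=8.08) > A (164/40=4.10) > D (35/15=2.33)
Fill: take B (7 @ 145) → take C (18 @ 165) → take E (36 @ 291) → take 31/40 of A → 127.10; 92/92 used.
Total value = 728.10

728.10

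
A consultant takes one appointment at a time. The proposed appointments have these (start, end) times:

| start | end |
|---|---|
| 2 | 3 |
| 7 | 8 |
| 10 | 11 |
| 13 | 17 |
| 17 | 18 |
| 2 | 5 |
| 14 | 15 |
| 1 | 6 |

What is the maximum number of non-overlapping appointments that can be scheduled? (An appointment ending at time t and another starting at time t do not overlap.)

Sorted by end: (2,3)  (2,5)  (1,6)  (7,8)  (10,11)  (14,15)  (13,17)  (17,18)
take (2,3); take (7,8); take (10,11); take (14,15); take (17,18).
Selected 5 appointments.

5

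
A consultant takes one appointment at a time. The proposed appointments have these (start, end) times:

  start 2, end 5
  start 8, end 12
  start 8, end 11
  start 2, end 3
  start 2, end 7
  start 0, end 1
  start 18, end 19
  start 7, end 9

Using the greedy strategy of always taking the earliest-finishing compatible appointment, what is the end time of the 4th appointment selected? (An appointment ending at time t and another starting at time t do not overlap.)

19

Order by finish time; keep every interval that doesn't clash with the previous kept one.
Sorted by end: (0,1)  (2,3)  (2,5)  (2,7)  (7,9)  (8,11)  (8,12)  (18,19)
take (0,1); take (2,3); take (7,9); skip (8,11); take (18,19).
Selected: (0,1) (2,3) (7,9) (18,19)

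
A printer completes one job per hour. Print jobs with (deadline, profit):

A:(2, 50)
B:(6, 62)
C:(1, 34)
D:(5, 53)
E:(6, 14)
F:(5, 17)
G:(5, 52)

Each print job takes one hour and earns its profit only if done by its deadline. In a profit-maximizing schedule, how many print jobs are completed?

Sort by profit descending; place each in the latest free slot ≤ its deadline.
By profit: B(d6,62), D(d5,53), G(d5,52), A(d2,50), C(d1,34), F(d5,17), E(d6,14)
B→slot 6; D→slot 5; G→slot 4; A→slot 2; C→slot 1; F→slot 3; E skipped.
6 of 7 scheduled.

6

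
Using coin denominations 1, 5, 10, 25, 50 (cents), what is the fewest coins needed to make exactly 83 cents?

83 − 1×50→33 − 1×25→8 − 1×5→3 − 3×1→0
Total coins = 1 + 1 + 1 + 3 = 6

6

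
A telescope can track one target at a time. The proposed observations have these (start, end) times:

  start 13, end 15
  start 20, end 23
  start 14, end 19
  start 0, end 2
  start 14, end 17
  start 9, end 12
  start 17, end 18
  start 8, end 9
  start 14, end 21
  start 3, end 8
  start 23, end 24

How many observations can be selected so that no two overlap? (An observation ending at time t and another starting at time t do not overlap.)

8

Sort by end time and greedily take each interval whose start is ≥ the last chosen end.
Sorted by end: (0,2)  (3,8)  (8,9)  (9,12)  (13,15)  (14,17)  (17,18)  (14,19)  (14,21)  (20,23)  (23,24)
take (0,2); take (3,8); take (8,9); take (9,12); take (13,15); skip (14,17); take (17,18); skip (14,19); skip (14,21); take (20,23); take (23,24).
Selected 8 observations.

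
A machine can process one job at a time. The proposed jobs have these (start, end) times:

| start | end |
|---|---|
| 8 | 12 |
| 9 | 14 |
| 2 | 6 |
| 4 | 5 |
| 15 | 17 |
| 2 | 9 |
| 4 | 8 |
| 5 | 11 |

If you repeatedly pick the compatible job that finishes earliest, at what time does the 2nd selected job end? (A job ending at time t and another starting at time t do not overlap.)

Order by finish time; keep every interval that doesn't clash with the previous kept one.
Sorted by end: (4,5)  (2,6)  (4,8)  (2,9)  (5,11)  (8,12)  (9,14)  (15,17)
take (4,5); skip (2,9); take (5,11); skip (9,14); take (15,17).
Selected: (4,5) (5,11) (15,17)

11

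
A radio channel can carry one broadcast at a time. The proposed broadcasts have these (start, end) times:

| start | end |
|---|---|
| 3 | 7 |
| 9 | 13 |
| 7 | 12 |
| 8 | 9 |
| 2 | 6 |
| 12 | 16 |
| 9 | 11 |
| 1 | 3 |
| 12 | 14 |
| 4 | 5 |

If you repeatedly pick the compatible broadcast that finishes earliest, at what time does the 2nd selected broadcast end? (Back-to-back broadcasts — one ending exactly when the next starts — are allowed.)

5

Sorted by end: (1,3)  (4,5)  (2,6)  (3,7)  (8,9)  (9,11)  (7,12)  (9,13)  (12,14)  (12,16)
take (1,3); take (4,5); take (8,9); take (9,11); take (12,14).
Selected: (1,3) (4,5) (8,9) (9,11) (12,14)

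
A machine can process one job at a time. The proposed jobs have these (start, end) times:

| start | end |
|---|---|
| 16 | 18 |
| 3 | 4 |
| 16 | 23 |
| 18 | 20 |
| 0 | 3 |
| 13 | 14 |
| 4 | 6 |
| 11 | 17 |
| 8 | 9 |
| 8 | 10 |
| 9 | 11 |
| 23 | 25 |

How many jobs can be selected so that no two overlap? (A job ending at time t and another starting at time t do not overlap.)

Sort by end time and greedily take each interval whose start is ≥ the last chosen end.
Sorted by end: (0,3)  (3,4)  (4,6)  (8,9)  (8,10)  (9,11)  (13,14)  (11,17)  (16,18)  (18,20)  (16,23)  (23,25)
take (0,3); take (3,4); take (4,6); take (8,9); take (9,11); take (13,14); skip (11,17); take (16,18); take (18,20); take (23,25).
Selected 9 jobs.

9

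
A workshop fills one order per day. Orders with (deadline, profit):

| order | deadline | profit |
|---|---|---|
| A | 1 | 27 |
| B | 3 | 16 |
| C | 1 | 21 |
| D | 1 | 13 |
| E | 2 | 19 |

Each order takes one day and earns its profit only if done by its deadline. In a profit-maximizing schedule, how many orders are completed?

3

By profit: A(d1,27), C(d1,21), E(d2,19), B(d3,16), D(d1,13)
A→slot 1; C skipped; E→slot 2; B→slot 3; D skipped.
3 of 5 scheduled.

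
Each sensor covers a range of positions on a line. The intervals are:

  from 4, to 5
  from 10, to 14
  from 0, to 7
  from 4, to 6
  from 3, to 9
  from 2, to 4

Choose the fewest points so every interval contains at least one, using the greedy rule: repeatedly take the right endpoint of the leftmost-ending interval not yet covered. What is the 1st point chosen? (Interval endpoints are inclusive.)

Process intervals by earliest right end; each time one isn't hit yet, stab at its right endpoint.
By right end: [2,4]  [4,5]  [4,6]  [0,7]  [3,9]  [10,14]
[2,4] uncovered → point at 4; [10,14] uncovered → point at 14.
Points: 4, 14 (2 total).

4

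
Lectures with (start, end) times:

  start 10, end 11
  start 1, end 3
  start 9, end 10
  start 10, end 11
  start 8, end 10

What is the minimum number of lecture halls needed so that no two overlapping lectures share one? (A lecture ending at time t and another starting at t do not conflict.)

Count concurrent intervals with a sweep; the peak is the room count.
starts: [1, 8, 9, 10, 10]
ends:   [3, 10, 10, 11, 11]
s1→1 e3→0 s8→1 s9→2  — peak 2.

2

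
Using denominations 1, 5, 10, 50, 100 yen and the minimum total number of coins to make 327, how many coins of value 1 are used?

2

Greedy: take as many of the largest coin as possible, then repeat with the remainder.
327 = 3×100 + 2×10 + 1×5 + 2×1
Count of 1: 2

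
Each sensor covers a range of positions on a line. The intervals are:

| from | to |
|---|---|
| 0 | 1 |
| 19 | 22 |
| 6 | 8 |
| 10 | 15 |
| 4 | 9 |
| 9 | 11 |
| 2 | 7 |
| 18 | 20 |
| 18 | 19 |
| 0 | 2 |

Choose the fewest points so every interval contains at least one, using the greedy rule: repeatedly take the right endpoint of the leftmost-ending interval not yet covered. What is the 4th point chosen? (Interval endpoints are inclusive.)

Sort by right endpoint; whenever an interval is uncovered, place a point at its right end.
By right end: [0,1]  [0,2]  [2,7]  [6,8]  [4,9]  [9,11]  [10,15]  [18,19]  [18,20]  [19,22]
[0,1] uncovered → point at 1; [2,7] uncovered → point at 7; [9,11] uncovered → point at 11; [18,19] uncovered → point at 19.
Points: 1, 7, 11, 19 (4 total).

19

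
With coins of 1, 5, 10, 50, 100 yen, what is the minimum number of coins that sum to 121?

4

Greedy: take as many of the largest coin as possible, then repeat with the remainder.
121 = 1×100 + 2×10 + 1×1
Total coins = 1 + 2 + 1 = 4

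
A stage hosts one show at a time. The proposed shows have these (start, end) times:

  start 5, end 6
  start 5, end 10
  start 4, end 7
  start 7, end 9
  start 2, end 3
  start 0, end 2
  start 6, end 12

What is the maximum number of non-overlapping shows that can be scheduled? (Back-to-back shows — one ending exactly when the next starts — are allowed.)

Order by finish time; keep every interval that doesn't clash with the previous kept one.
Sorted by end: (0,2)  (2,3)  (5,6)  (4,7)  (7,9)  (5,10)  (6,12)
take (0,2); take (2,3); take (5,6); take (7,9); skip (5,10).
Selected 4 shows.

4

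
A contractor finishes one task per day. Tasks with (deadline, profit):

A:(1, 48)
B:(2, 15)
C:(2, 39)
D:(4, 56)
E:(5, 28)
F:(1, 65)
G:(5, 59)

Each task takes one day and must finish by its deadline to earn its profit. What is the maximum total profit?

Take jobs in profit order; each goes to the latest open slot no later than its deadline.
Profit order: F=65 G=59 D=56 A=48 C=39 E=28 B=15
Assign: F→slot 1, G→slot 5, D→slot 4, A skipped, C→slot 2, E→slot 3, B skipped.
Slots: [1:F] [2:C] [3:E] [4:D] [5:G]
Profit = 65 + 39 + 28 + 56 + 59 = 247

247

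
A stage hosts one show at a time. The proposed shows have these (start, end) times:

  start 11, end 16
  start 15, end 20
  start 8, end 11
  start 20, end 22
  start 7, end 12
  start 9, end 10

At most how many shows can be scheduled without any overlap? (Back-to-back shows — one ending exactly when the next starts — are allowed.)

3

Sort by end time and greedily take each interval whose start is ≥ the last chosen end.
Sorted by end: (9,10)  (8,11)  (7,12)  (11,16)  (15,20)  (20,22)
take (9,10); skip (7,12); take (11,16); take (20,22).
Selected 3 shows.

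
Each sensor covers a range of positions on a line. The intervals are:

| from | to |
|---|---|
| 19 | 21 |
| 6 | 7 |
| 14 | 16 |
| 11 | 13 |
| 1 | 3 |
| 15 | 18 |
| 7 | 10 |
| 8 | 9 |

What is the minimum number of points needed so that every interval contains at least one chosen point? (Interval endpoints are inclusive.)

Sort by right endpoint; whenever an interval is uncovered, place a point at its right end.
Sorted: [1,3] [6,7] [8,9] [7,10] [11,13] [14,16] [15,18] [19,21]
{[1,3]} hit by 3; {[6,7]} hit by 7; {[8,9],[7,10]} hit by 9; {[11,13]} hit by 13; {[14,16],[15,18]} hit by 16; {[19,21]} hit by 21.
Points: 3, 7, 9, 13, 16, 21 (6 total).

6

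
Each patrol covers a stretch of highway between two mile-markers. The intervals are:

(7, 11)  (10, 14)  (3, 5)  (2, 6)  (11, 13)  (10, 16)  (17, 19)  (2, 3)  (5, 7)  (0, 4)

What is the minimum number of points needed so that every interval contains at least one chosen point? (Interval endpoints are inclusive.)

4

Process intervals by earliest right end; each time one isn't hit yet, stab at its right endpoint.
By right end: [2,3]  [0,4]  [3,5]  [2,6]  [5,7]  [7,11]  [11,13]  [10,14]  [10,16]  [17,19]
[2,3] uncovered → point at 3; [5,7] uncovered → point at 7; [11,13] uncovered → point at 13; [17,19] uncovered → point at 19.
Points: 3, 7, 13, 19 (4 total).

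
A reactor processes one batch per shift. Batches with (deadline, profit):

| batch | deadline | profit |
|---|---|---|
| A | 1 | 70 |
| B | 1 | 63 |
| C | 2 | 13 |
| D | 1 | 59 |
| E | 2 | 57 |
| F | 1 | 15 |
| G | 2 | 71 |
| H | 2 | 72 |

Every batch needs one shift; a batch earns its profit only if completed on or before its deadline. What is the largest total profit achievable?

143

By profit: H(d2,72), G(d2,71), A(d1,70), B(d1,63), D(d1,59), E(d2,57), F(d1,15), C(d2,13)
H→slot 2; G→slot 1; A skipped; B skipped; D skipped; E skipped; F skipped; C skipped.
Profit = 71 + 72 = 143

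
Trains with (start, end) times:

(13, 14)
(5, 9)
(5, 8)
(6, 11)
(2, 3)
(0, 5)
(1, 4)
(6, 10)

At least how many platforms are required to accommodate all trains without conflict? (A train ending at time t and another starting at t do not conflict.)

Count concurrent intervals with a sweep; the peak is the room count.
starts: [0, 1, 2, 5, 5, 6, 6, 13]
ends:   [3, 4, 5, 8, 9, 10, 11, 14]
s0→1 s1→2 s2→3 e3→2 e4→1 e5→0 s5→1 s5→2 s6→3 s6→4  — peak 4.

4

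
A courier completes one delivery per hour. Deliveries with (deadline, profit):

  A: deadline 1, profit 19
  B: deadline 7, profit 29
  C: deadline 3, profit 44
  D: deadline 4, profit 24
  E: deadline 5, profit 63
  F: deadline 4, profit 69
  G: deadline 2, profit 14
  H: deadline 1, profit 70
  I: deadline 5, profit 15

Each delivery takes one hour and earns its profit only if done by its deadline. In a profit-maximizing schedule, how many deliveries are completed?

Sort by profit descending; place each in the latest free slot ≤ its deadline.
Profit order: H=70 F=69 E=63 C=44 B=29 D=24 A=19 I=15 G=14
Assign: H→slot 1, F→slot 4, E→slot 5, C→slot 3, B→slot 7, D→slot 2, A skipped, I skipped, G skipped.
Slots: [1:H] [2:D] [3:C] [4:F] [5:E] [7:B]
6 of 9 scheduled.

6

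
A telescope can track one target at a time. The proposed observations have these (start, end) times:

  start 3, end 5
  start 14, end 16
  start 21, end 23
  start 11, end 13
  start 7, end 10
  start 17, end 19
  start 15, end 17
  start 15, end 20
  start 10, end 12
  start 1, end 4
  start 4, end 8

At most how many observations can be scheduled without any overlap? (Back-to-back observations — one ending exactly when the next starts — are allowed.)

Sort by end time and greedily take each interval whose start is ≥ the last chosen end.
By end time: (1,4), (3,5), (4,8), (7,10), (10,12), (11,13), (14,16), (15,17), (17,19), (15,20), (21,23).
Pick (1,4); next start ≥ 4 → (4,8); next start ≥ 8 → (10,12); next start ≥ 12 → (14,16); next start ≥ 16 → (17,19); next start ≥ 19 → (21,23).
Selected 6 observations.

6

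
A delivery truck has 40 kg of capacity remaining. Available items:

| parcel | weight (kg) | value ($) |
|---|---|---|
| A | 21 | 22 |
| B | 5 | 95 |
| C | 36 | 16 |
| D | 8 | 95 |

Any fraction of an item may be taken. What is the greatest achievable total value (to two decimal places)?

Sort by value per unit weight and fill in that order.
Ratios (sorted): B 19.00, D 11.88, A 1.05, C 0.44
take B (5 @ 95); take D (8 @ 95); take A (21 @ 22); take 6/36 of C → 2.67. Capacity used 40/40.
Total value = 214.67

214.67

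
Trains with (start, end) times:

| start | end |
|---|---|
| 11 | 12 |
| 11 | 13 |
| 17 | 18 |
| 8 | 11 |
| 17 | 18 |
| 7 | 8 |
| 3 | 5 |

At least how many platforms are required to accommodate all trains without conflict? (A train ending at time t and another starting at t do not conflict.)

Events (time:±→running): 3:+→1 5:-→0 7:+→1 8:-→0 8:+→1 11:-→0 11:+→1 11:+→2 … peak 2.

2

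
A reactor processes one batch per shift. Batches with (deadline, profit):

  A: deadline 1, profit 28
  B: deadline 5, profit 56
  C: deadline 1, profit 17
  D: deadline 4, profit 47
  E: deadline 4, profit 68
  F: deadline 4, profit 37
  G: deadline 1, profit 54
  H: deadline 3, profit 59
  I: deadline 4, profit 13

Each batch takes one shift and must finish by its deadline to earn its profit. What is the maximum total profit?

By profit: E(d4,68), H(d3,59), B(d5,56), G(d1,54), D(d4,47), F(d4,37), A(d1,28), C(d1,17), I(d4,13)
E→slot 4; H→slot 3; B→slot 5; G→slot 1; D→slot 2; F skipped; A skipped; C skipped; I skipped.
Profit = 54 + 47 + 59 + 68 + 56 = 284

284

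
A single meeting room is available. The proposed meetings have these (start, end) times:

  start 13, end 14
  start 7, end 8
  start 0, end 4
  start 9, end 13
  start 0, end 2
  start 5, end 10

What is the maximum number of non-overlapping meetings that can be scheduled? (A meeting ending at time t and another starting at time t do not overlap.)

4

Order by finish time; keep every interval that doesn't clash with the previous kept one.
By end time: (0,2), (0,4), (7,8), (5,10), (9,13), (13,14).
Pick (0,2); next start ≥ 2 → (7,8); next start ≥ 8 → (9,13); next start ≥ 13 → (13,14).
Selected 4 meetings.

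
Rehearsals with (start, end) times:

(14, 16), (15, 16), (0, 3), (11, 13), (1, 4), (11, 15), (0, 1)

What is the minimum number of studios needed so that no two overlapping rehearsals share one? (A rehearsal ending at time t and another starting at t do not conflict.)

The answer is the maximum number of intervals overlapping at any instant.
Events (time:±→running): 0:+→1 0:+→2 … peak 2.

2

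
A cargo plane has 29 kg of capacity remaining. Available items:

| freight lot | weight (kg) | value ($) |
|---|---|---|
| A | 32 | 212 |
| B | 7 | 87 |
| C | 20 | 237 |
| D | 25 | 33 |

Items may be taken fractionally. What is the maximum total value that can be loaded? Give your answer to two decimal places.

337.25

Ratios (sorted): B 12.43, C 11.85, A 6.62, D 1.32
take B (7 @ 87); take C (20 @ 237); take 2/32 of A → 13.25. Capacity used 29/29.
Total value = 337.25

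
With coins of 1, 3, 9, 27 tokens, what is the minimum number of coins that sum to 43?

5

Use the largest denomination that fits, subtract, and repeat.
43 − 1×27→16 − 1×9→7 − 2×3→1 − 1×1→0
Total coins = 1 + 1 + 2 + 1 = 5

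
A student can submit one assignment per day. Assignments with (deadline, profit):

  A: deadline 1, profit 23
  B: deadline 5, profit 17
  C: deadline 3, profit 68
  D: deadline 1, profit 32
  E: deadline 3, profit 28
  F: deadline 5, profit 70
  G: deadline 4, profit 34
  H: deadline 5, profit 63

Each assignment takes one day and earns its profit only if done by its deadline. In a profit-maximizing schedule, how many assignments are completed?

By profit: F(d5,70), C(d3,68), H(d5,63), G(d4,34), D(d1,32), E(d3,28), A(d1,23), B(d5,17)
F→slot 5; C→slot 3; H→slot 4; G→slot 2; D→slot 1; E skipped; A skipped; B skipped.
5 of 8 scheduled.

5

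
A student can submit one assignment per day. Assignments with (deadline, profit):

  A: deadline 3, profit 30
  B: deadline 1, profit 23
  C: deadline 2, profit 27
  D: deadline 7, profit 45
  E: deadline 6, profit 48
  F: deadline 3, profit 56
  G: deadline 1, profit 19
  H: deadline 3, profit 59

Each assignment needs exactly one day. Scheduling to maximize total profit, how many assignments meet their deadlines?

5

Take jobs in profit order; each goes to the latest open slot no later than its deadline.
Profit order: H=59 F=56 E=48 D=45 A=30 C=27 B=23 G=19
Assign: H→slot 3, F→slot 2, E→slot 6, D→slot 7, A→slot 1, C skipped, B skipped, G skipped.
Slots: [1:A] [2:F] [3:H] [6:E] [7:D]
5 of 8 scheduled.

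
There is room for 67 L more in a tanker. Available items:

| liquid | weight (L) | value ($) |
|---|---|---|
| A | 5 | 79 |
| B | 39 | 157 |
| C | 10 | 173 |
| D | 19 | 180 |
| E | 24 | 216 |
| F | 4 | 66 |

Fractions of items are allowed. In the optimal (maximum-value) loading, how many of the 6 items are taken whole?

5

Greedy by value/weight ratio, highest first.
Ratios (sorted): C 17.30, F 16.50, A 15.80, D 9.47, E 9.00, B 4.03
take C (10 @ 173); take F (4 @ 66); take A (5 @ 79); take D (19 @ 180); take E (24 @ 216); take 5/39 of B → 20.13. Capacity used 67/67.
5 item(s) taken whole; one partial (take 5/39 of B).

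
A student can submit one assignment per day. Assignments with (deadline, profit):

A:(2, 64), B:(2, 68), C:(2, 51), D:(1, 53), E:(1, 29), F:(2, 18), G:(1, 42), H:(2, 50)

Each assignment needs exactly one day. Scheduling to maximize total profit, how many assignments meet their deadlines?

Take jobs in profit order; each goes to the latest open slot no later than its deadline.
By profit: B(d2,68), A(d2,64), D(d1,53), C(d2,51), H(d2,50), G(d1,42), E(d1,29), F(d2,18)
B→slot 2; A→slot 1; D skipped; C skipped; H skipped; G skipped; E skipped; F skipped.
2 of 8 scheduled.

2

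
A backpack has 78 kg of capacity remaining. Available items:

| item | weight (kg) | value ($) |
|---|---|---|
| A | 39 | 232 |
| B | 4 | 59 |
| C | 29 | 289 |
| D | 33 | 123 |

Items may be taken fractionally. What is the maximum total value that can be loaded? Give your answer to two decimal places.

602.36

Sort by value per unit weight and fill in that order.
Order: B (59/4=14.75) > C (289/29=9.97) > A (232/39=5.95) > D (123/33=3.73)
Fill: take B (4 @ 59) → take C (29 @ 289) → take A (39 @ 232) → take 6/33 of D → 22.36; 78/78 used.
Total value = 602.36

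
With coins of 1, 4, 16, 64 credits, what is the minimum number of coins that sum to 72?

3

72 = 1×64 + 2×4
Total coins = 1 + 2 = 3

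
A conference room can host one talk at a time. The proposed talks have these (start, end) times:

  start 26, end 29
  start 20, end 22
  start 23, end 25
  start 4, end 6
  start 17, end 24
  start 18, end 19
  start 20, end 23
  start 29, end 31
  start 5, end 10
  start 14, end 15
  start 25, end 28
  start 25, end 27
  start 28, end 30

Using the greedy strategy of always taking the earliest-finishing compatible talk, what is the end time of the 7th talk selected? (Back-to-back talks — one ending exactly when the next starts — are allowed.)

30

Greedy by earliest finish: after sorting by end time, pick each interval compatible with the last pick.
Sorted by end: (4,6)  (5,10)  (14,15)  (18,19)  (20,22)  (20,23)  (17,24)  (23,25)  (25,27)  (25,28)  (26,29)  (28,30)  (29,31)
take (4,6); take (14,15); take (18,19); take (20,22); take (23,25); take (25,27); take (28,30); skip (29,31).
Selected: (4,6) (14,15) (18,19) (20,22) (23,25) (25,27) (28,30)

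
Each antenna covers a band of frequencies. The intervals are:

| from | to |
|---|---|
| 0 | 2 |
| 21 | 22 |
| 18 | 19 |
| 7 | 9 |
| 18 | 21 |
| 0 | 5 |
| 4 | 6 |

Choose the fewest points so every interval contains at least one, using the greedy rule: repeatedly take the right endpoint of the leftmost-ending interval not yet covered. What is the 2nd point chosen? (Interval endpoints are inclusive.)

6

Process intervals by earliest right end; each time one isn't hit yet, stab at its right endpoint.
By right end: [0,2]  [0,5]  [4,6]  [7,9]  [18,19]  [18,21]  [21,22]
[0,2] uncovered → point at 2; [4,6] uncovered → point at 6; [7,9] uncovered → point at 9; [18,19] uncovered → point at 19; [21,22] uncovered → point at 22.
Points: 2, 6, 9, 19, 22 (5 total).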